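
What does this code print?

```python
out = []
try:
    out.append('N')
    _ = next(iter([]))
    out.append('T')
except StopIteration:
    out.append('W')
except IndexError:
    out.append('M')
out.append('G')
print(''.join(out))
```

Execution trace: 'N' (try body) → 'W' (except StopIteration) → 'G' (after the try/except). Output: NWG

Answer: NWG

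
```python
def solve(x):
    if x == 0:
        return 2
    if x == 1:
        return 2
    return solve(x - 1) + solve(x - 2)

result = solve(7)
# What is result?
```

Build up from base cases: solve(0)=2, solve(1)=2, solve(2)=4, solve(3)=6, solve(4)=10, solve(5)=16, solve(6)=26, ..., solve(7)=42

Answer: 42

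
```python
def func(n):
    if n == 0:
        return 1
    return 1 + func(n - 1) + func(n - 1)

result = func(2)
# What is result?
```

func(n) = 1 + 2·func(n-1), func(0)=1. Closed form: (1+1)·2^2 - 1 = 7.

Answer: 7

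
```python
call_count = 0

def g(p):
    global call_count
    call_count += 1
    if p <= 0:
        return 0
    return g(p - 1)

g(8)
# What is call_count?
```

Linear recursion stepping by 1: 9 calls from p=8 down to ≤0.

Answer: 9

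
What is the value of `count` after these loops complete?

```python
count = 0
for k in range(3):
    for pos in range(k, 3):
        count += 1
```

Upper triangle: 3 + 2 + ... + 1
`count` takes the values: 0 → 1 → 2 → 3 → 4 → 5 → 6

Answer: 6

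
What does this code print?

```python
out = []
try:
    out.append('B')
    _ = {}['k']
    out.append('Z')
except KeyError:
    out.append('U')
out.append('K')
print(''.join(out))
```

Execution trace: 'B' (try body) → 'U' (except KeyError) → 'K' (after the try/except). Output: BUK

Answer: BUK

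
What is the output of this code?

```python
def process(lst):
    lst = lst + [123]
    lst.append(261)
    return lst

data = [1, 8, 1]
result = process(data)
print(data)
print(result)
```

Key concept: rebinding parameter vs mutation.
Step by step:
`data = [1, 8, 1]` → data = [1, 8, 1]
`result = process(data)` → result = [1, 8, 1, 123, 261]
`print(data)` → prints [1, 8, 1]
`print(result)` → prints [1, 8, 1, 123, 261]

Answer:
[1, 8, 1]
[1, 8, 1, 123, 261]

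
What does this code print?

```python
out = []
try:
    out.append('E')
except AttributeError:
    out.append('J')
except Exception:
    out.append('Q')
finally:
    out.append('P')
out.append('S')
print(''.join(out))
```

Execution trace: 'E' (try body, no exception) → 'P' (finally) → 'S' (after the try/except). Output: EPS

Answer: EPS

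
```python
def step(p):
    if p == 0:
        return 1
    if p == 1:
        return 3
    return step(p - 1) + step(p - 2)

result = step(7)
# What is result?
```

Build up from base cases: step(0)=1, step(1)=3, step(2)=4, step(3)=7, step(4)=11, step(5)=18, step(6)=29, ..., step(7)=47

Answer: 47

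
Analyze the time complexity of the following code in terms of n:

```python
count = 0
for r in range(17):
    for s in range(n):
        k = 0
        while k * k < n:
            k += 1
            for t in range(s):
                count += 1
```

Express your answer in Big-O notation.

Each loop level contributes: 1 × n × √n × n. Multiplying the contributions gives O(n^2√n).

Answer: O(n^2√n)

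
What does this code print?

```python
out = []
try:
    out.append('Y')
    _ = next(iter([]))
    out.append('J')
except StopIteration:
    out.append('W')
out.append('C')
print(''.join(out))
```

Execution trace: 'Y' (try body) → 'W' (except StopIteration) → 'C' (after the try/except). Output: YWC

Answer: YWC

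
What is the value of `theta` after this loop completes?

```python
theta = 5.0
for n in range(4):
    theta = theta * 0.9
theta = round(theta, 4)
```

Exponential decay: 5.0 * 0.9^4
`theta` takes the values: 5.0 → 4.5 → 4.05 → 3.645 → 3.2805

Answer: 3.2805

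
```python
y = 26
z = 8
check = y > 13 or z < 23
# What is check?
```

Trace:
`y = 26` → y = 26
`z = 8` → z = 8
`check = y > 13 or z < 23` → check = True
So check = True

Answer: True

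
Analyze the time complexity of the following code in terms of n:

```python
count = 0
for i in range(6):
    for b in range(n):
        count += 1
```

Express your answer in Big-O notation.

Each loop level contributes: 1 × n. Multiplying the contributions gives O(n).

Answer: O(n)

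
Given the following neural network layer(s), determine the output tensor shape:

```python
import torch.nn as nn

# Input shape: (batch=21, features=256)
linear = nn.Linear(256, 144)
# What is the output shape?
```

Input: (21, 256) -> Output: (21, 144)

Answer: (21, 144)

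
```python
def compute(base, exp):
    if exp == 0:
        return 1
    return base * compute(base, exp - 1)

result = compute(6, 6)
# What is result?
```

compute(6, 6) = 6 * 6 * 6 * 6 * 6 * 6 = 46656

Answer: 46656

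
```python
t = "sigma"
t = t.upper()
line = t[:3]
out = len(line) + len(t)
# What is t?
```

Trace:
`t = "sigma"` → t = 'sigma'
`t = t.upper()` → t = 'SIGMA'
`line = t[:3]` → line = 'SIG'
`out = len(line) + len(t)` → out = 8
So t = 'SIGMA'

Answer: 'SIGMA'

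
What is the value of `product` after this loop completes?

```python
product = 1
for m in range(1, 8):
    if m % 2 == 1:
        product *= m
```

Product of odd numbers 1 to 7
`product` takes the values: 1 → 3 → 15 → 105

Answer: 105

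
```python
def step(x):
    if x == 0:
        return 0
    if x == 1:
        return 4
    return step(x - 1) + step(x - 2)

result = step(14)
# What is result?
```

Build up from base cases: step(0)=0, step(1)=4, step(2)=4, step(3)=8, step(4)=12, step(5)=20, step(6)=32, ..., step(14)=1508

Answer: 1508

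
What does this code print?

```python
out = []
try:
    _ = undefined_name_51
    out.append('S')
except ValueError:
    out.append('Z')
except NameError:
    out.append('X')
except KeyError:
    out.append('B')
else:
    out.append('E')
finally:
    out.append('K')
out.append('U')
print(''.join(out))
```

Execution trace: 'X' (except NameError) → 'K' (finally) → 'U' (after the try/except). Output: XKU

Answer: XKU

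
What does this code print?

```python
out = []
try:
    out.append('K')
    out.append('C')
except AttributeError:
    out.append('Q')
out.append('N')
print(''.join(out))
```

Execution trace: 'K' (try body) → 'C' (try body, no exception) → 'N' (after the try/except). Output: KCN

Answer: KCN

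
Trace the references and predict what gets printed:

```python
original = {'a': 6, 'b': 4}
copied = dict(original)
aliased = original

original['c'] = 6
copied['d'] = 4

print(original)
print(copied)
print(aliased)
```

Key concept: dict() creates copy, assignment creates alias.
Step by step:
`original = {'a': 6, 'b': 4}` → original = {'a': 6, 'b': 4}
`copied = dict(original)` → copied = {'a': 6, 'b': 4}
`aliased = original` → aliased = {'a': 6, 'b': 4} (same object as original)
`original['c'] = 6` → original = {'a': 6, 'b': 4, 'c': 6} (same object as aliased); aliased = {'a': 6, 'b': 4, 'c': 6} (same object as original)
`copied['d'] = 4` → copied = {'a': 6, 'b': 4, 'd': 4}
`print(original)` → prints {'a': 6, 'b': 4, 'c': 6}
`print(copied)` → prints {'a': 6, 'b': 4, 'd': 4}
`print(aliased)` → prints {'a': 6, 'b': 4, 'c': 6}

Answer:
{'a': 6, 'b': 4, 'c': 6}
{'a': 6, 'b': 4, 'd': 4}
{'a': 6, 'b': 4, 'c': 6}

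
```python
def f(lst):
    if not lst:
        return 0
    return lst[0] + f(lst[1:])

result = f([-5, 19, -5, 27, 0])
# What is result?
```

(-5) + 19 + (-5) + 27 + 0 + 0 = 36

Answer: 36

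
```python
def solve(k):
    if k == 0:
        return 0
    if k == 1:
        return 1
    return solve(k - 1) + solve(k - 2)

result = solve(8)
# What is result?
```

Build up from base cases: solve(0)=0, solve(1)=1, solve(2)=1, solve(3)=2, solve(4)=3, solve(5)=5, solve(6)=8, ..., solve(8)=21

Answer: 21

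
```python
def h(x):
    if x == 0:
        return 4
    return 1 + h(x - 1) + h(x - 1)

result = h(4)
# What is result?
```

h(x) = 1 + 2·h(x-1), h(0)=4. Closed form: (4+1)·2^4 - 1 = 79.

Answer: 79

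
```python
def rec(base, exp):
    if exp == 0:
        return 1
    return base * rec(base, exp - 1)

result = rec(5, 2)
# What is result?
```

rec(5, 2) = 5 * 5 = 25

Answer: 25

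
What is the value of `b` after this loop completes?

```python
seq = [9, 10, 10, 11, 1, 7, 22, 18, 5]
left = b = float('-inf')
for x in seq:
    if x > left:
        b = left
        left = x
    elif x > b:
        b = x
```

Second largest (with repeats) in [9, 10, 10, 11, 1, 7, 22, 18, 5]
`b` takes the values: -inf → 9 → 10 → 11 → 18

Answer: 18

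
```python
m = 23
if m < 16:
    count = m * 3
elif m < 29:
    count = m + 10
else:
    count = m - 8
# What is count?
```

Trace:
`m = 23` → m = 23
`if m < 16: ...` → m < 16 is False, m < 29 is True → count = 33
So count = 33

Answer: 33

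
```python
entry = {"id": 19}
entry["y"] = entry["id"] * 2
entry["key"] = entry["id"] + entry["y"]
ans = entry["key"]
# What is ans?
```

Trace:
`entry = {"id": 19}` → entry = {'id': 19}
`entry["y"] = entry["id"] * 2` → entry = {'id': 19, 'y': 38}
`entry["key"] = entry["id"] + entry["y"]` → entry = {'id': 19, 'y': 38, 'key': 57}
`ans = entry["key"]` → ans = 57
So ans = 57

Answer: 57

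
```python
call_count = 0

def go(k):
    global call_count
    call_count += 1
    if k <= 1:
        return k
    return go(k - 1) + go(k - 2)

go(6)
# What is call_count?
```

Calls(k) = 1 + Calls(k-1) + Calls(k-2); Calls(0)=Calls(1)=1. For k=6 this gives 25.

Answer: 25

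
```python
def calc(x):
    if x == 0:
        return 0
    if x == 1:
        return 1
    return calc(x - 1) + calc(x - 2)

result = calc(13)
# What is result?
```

Build up from base cases: calc(0)=0, calc(1)=1, calc(2)=1, calc(3)=2, calc(4)=3, calc(5)=5, calc(6)=8, ..., calc(13)=233

Answer: 233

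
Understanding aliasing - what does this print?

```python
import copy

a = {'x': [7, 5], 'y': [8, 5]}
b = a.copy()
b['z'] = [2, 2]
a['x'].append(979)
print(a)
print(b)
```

Key concept: shallow copy of dict with mutable values.
Step by step:
`a = {'x': [7, 5], 'y': [8, 5]}` → a = {'x': [7, 5], 'y': [8, 5]}
`b = a.copy()` → b = {'x': [7, 5], 'y': [8, 5]}
`b['z'] = [2, 2]` → b = {'x': [7, 5], 'y': [8, 5], 'z': [2, 2]}
`a['x'].append(979)` → a = {'x': [7, 5, 979], 'y': [8, 5]}; b = {'x': [7, 5, 979], 'y': [8, 5], 'z': [2, 2]}
`print(a)` → prints {'x': [7, 5, 979], 'y': [8, 5]}
`print(b)` → prints {'x': [7, 5, 979], 'y': [8, 5], 'z': [2, 2]}

Answer:
{'x': [7, 5, 979], 'y': [8, 5]}
{'x': [7, 5, 979], 'y': [8, 5], 'z': [2, 2]}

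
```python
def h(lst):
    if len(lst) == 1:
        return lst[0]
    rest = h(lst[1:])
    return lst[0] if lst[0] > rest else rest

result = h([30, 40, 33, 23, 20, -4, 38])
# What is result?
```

Recursive max over [30, 40, 33, 23, 20, -4, 38] = 40

Answer: 40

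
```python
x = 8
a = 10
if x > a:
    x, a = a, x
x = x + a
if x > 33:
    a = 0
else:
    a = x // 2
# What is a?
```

Trace:
`x = 8` → x = 8
`a = 10` → a = 10
`if x > a: ...` → x > a is False → no variable changes
`x = x + a` → x = 18
`if x > 33: ...` → x > 33 is False, take else branch → a = 9
So a = 9

Answer: 9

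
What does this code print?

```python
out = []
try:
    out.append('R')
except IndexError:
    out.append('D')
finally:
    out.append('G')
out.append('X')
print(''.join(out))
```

Execution trace: 'R' (try body, no exception) → 'G' (finally) → 'X' (after the try/except). Output: RGX

Answer: RGX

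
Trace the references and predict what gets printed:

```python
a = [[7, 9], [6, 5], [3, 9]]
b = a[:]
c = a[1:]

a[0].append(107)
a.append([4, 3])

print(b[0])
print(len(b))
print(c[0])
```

Key concept: slice with nested mutation.
Step by step:
`a = [[7, 9], [6, 5], [3, 9]]` → a = [[7, 9], [6, 5], [3, 9]]
`b = a[:]` → b = [[7, 9], [6, 5], [3, 9]]
`c = a[1:]` → c = [[6, 5], [3, 9]]
`a[0].append(107)` → a = [[7, 9, 107], [6, 5], [3, 9]]; b = [[7, 9, 107], [6, 5], [3, 9]]
`a.append([4, 3])` → a = [[7, 9, 107], [6, 5], [3, 9], [4, 3]]
`print(b[0])` → prints [7, 9, 107]
`print(len(b))` → prints 3
`print(c[0])` → prints [6, 5]

Answer:
[7, 9, 107]
3
[6, 5]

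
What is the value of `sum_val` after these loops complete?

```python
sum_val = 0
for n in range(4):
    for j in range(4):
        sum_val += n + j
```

Sum of all n+j for n,j in 4x4
`sum_val` takes the values: 0 → 1 → 3 → 6 → 7 → 9 → 12 → 16 → 18 → 21 → 25 → 30 → 33 → 37 → 42 → 48

Answer: 48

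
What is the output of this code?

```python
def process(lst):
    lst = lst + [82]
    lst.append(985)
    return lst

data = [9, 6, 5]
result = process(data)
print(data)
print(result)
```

Key concept: rebinding parameter vs mutation.
Step by step:
`data = [9, 6, 5]` → data = [9, 6, 5]
`result = process(data)` → result = [9, 6, 5, 82, 985]
`print(data)` → prints [9, 6, 5]
`print(result)` → prints [9, 6, 5, 82, 985]

Answer:
[9, 6, 5]
[9, 6, 5, 82, 985]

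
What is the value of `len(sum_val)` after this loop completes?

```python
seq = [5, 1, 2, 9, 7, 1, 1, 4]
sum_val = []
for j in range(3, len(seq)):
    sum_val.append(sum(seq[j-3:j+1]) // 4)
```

Number of 4-element averages
`sum_val` takes the values: [] → [4] → [4, 4] → [4, 4, 4] → [4, 4, 4, 4] → [4, 4, 4, 4, 3]
So `len(sum_val)` = 5

Answer: 5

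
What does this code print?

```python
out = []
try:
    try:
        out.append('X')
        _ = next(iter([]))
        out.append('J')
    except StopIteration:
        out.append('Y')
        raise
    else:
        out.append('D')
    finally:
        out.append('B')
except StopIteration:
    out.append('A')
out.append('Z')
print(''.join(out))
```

Execution trace: 'X' (inner try body) → 'Y' (inner except StopIteration) → 'B' (inner finally) → 'A' (outer except StopIteration) → 'Z' (after the try/except). Output: XYBAZ

Answer: XYBAZ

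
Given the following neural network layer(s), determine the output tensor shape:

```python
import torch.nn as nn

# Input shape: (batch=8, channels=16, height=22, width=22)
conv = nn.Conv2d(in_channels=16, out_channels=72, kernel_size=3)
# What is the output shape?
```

Input: (8, 16, 22, 22) -> Output: (8, 72, 20, 20)

Answer: (8, 72, 20, 20)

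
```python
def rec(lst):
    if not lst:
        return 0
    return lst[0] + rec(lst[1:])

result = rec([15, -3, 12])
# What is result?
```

15 + (-3) + 12 + 0 = 24

Answer: 24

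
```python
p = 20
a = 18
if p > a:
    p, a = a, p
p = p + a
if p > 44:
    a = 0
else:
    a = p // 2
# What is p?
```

Trace:
`p = 20` → p = 20
`a = 18` → a = 18
`if p > a: ...` → p > a is True → p = 18; a = 20
`p = p + a` → p = 38
`if p > 44: ...` → p > 44 is False, take else branch → a = 19
So p = 38

Answer: 38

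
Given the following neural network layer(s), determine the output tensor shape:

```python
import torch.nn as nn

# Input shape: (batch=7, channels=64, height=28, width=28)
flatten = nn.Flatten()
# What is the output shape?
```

Input: (7, 64, 28, 28) -> Output: (7, 50176)

Answer: (7, 50176)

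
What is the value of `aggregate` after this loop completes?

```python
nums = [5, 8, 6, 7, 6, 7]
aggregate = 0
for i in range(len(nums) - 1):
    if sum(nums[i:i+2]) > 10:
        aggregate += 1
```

Count windows with sum > 10
`aggregate` takes the values: 0 → 1 → 2 → 3 → 4 → 5

Answer: 5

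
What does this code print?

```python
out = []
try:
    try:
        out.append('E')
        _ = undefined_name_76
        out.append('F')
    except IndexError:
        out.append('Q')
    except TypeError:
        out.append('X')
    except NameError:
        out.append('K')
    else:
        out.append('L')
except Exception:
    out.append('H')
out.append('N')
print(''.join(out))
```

Execution trace: 'E' (inner try body) → 'K' (inner except NameError) → 'N' (after the try/except). Output: EKN

Answer: EKN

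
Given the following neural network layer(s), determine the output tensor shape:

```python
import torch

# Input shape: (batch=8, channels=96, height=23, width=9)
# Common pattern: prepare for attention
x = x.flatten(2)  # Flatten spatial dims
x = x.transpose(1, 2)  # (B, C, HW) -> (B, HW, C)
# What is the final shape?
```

Input: (8, 96, 23, 9) -> after flatten(2): (8, 96, 207) -> Output: (8, 207, 96)

Answer: (8, 207, 96)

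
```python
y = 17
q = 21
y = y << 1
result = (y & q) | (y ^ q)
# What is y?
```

Trace:
`y = 17` → y = 17
`q = 21` → q = 21
`y = y << 1` → y = 34
`result = (y & q) | (y ^ q)` → result = 55
So y = 34

Answer: 34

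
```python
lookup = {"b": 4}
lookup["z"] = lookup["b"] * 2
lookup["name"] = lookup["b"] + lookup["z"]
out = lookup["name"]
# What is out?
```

Trace:
`lookup = {"b": 4}` → lookup = {'b': 4}
`lookup["z"] = lookup["b"] * 2` → lookup = {'b': 4, 'z': 8}
`lookup["name"] = lookup["b"] + lookup["z"]` → lookup = {'b': 4, 'z': 8, 'name': 12}
`out = lookup["name"]` → out = 12
So out = 12

Answer: 12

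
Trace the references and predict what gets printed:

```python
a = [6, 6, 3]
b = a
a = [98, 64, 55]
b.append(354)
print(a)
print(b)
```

Key concept: rebinding vs mutation: a is rebound to a new list, b still points at the original.
Step by step:
`a = [6, 6, 3]` → a = [6, 6, 3]
`b = a` → b = [6, 6, 3] (same object as a)
`a = [98, 64, 55]` → a = [98, 64, 55]
`b.append(354)` → b = [6, 6, 3, 354]
`print(a)` → prints [98, 64, 55]
`print(b)` → prints [6, 6, 3, 354]

Answer:
[98, 64, 55]
[6, 6, 3, 354]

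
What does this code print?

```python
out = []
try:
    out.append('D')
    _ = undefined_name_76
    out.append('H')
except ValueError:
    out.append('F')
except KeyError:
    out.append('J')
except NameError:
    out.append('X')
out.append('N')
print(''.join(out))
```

Execution trace: 'D' (try body) → 'X' (except NameError) → 'N' (after the try/except). Output: DXN

Answer: DXN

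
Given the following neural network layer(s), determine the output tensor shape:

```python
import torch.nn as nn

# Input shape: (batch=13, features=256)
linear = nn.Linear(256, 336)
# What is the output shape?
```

Input: (13, 256) -> Output: (13, 336)

Answer: (13, 336)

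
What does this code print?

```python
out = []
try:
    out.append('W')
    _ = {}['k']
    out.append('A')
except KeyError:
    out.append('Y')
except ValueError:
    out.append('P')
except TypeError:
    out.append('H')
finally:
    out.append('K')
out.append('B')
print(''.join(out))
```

Execution trace: 'W' (try body) → 'Y' (except KeyError) → 'K' (finally) → 'B' (after the try/except). Output: WYKB

Answer: WYKB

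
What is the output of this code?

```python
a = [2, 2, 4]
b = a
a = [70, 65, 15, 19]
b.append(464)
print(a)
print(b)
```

Key concept: rebinding vs mutation: a is rebound to a new list, b still points at the original.
Step by step:
`a = [2, 2, 4]` → a = [2, 2, 4]
`b = a` → b = [2, 2, 4] (same object as a)
`a = [70, 65, 15, 19]` → a = [70, 65, 15, 19]
`b.append(464)` → b = [2, 2, 4, 464]
`print(a)` → prints [70, 65, 15, 19]
`print(b)` → prints [2, 2, 4, 464]

Answer:
[70, 65, 15, 19]
[2, 2, 4, 464]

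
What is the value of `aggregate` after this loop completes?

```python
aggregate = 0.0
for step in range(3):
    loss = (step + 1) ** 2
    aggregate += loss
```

Sum of squared losses 1² + 2² + ... + 3²
`aggregate` takes the values: 0.0 → 1.0 → 5.0 → 14.0

Answer: 14.0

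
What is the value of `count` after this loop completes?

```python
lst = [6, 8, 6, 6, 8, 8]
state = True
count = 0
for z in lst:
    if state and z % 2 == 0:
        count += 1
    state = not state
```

Count even values at even positions
`count` takes the values: 0 → 1 → 2 → 3

Answer: 3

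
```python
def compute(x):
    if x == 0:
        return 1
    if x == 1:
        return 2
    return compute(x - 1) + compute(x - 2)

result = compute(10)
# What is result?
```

Build up from base cases: compute(0)=1, compute(1)=2, compute(2)=3, compute(3)=5, compute(4)=8, compute(5)=13, compute(6)=21, ..., compute(10)=144

Answer: 144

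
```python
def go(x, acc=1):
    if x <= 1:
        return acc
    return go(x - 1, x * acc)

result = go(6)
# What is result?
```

Accumulator trace (n, acc): (6, 1) -> (5, 6) -> (4, 30) -> (3, 120) -> (2, 360) -> (1, 720) -> return 720

Answer: 720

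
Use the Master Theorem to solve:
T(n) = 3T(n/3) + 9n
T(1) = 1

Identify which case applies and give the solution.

a=3, b=3, f(n)=9n. log_3(3) = 1. Since c=1 = 1, Case 2 applies: T(n) = Θ(n^log_b(a) · log n) = O(n log n).

Answer: O(n log n) - Case 2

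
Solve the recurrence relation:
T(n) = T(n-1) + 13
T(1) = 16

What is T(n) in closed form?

Unrolling: T(n) = T(1) + 13·(n-1) = 16 + 13(n-1) = 13n + 3.

Answer: T(n) = 13n + 3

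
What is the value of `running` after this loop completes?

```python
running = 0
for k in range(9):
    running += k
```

Sum of 0 to 8 = 36
`running` takes the values: 0 → 1 → 3 → 6 → 10 → 15 → 21 → 28 → 36

Answer: 36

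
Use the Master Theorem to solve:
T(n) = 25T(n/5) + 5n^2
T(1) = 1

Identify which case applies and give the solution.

a=25, b=5, f(n)=5n^2. log_5(25) = 2. Since c=2 = 2, Case 2 applies: T(n) = Θ(n^log_b(a) · log n) = O(n^2 log n).

Answer: O(n^2 log n) - Case 2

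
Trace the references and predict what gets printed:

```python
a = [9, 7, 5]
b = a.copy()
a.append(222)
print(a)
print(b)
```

Key concept: list.copy() creates independent copy.
Step by step:
`a = [9, 7, 5]` → a = [9, 7, 5]
`b = a.copy()` → b = [9, 7, 5]
`a.append(222)` → a = [9, 7, 5, 222]
`print(a)` → prints [9, 7, 5, 222]
`print(b)` → prints [9, 7, 5]

Answer:
[9, 7, 5, 222]
[9, 7, 5]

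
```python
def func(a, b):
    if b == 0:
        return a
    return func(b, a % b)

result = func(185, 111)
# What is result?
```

func(185, 111) -> func(111, 74) -> func(74, 37) -> func(37, 0) -> 37

Answer: 37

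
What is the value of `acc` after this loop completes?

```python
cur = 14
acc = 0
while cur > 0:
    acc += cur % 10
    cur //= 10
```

Sum digits of 14
`acc` takes the values: 0 → 4 → 5

Answer: 5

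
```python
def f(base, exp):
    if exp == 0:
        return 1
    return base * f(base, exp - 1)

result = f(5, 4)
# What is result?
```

f(5, 4) = 5 * 5 * 5 * 5 = 625

Answer: 625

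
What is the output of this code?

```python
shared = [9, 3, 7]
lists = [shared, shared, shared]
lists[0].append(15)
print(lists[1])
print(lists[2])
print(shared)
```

Key concept: list of same reference.
Step by step:
`shared = [9, 3, 7]` → shared = [9, 3, 7]
`lists = [shared, shared, shared]` → lists = [[9, 3, 7], [9, 3, 7], [9, 3, 7]]
`lists[0].append(15)` → shared = [9, 3, 7, 15]; lists = [[9, 3, 7, 15], [9, 3, 7, 15], [9, 3, 7, 15]]
`print(lists[1])` → prints [9, 3, 7, 15]
`print(lists[2])` → prints [9, 3, 7, 15]
`print(shared)` → prints [9, 3, 7, 15]

Answer:
[9, 3, 7, 15]
[9, 3, 7, 15]
[9, 3, 7, 15]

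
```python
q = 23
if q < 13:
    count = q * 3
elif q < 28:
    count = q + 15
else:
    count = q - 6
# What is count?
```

Trace:
`q = 23` → q = 23
`if q < 13: ...` → q < 13 is False, q < 28 is True → count = 38
So count = 38

Answer: 38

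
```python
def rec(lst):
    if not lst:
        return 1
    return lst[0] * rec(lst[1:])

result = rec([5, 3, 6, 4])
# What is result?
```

Product over [5, 3, 6, 4] = 5 * 3 * 6 * 4 = 360

Answer: 360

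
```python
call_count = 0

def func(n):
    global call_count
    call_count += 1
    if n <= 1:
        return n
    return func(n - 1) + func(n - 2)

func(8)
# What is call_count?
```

Calls(n) = 1 + Calls(n-1) + Calls(n-2); Calls(0)=Calls(1)=1. For n=8 this gives 67.

Answer: 67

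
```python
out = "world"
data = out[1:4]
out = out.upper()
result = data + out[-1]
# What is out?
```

Trace:
`out = "world"` → out = 'world'
`data = out[1:4]` → data = 'orl'
`out = out.upper()` → out = 'WORLD'
`result = data + out[-1]` → result = 'orlD'
So out = 'WORLD'

Answer: 'WORLD'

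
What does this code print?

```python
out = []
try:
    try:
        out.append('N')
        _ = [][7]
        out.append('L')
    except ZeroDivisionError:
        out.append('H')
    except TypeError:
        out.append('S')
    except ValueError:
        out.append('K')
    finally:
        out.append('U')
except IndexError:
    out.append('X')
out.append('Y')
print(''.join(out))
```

Execution trace: 'N' (try body) → 'U' (finally) → 'X' (outer except IndexError) → 'Y' (after the try/except). Output: NUXY

Answer: NUXY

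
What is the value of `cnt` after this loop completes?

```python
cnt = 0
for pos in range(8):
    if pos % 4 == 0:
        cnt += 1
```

Count numbers divisible by 4 in range(8)
`cnt` takes the values: 0 → 1 → 2

Answer: 2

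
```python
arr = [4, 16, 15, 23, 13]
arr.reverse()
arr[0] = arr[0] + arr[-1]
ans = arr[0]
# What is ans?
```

Trace:
`arr = [4, 16, 15, 23, 13]` → arr = [4, 16, 15, 23, 13]
`arr.reverse()` → arr = [13, 23, 15, 16, 4]
`arr[0] = arr[0] + arr[-1]` → arr = [17, 23, 15, 16, 4]
`ans = arr[0]` → ans = 17
So ans = 17

Answer: 17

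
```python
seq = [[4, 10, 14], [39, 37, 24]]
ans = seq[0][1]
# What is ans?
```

Trace:
`seq = [[4, 10, 14], [39, 37, 24]]` → seq = [[4, 10, 14], [39, 37, 24]]
`ans = seq[0][1]` → ans = 10
So ans = 10

Answer: 10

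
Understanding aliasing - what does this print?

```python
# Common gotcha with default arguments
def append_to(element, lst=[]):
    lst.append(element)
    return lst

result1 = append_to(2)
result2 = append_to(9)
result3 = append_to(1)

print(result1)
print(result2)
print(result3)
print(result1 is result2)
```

Key concept: mutable default argument gotcha.
Step by step:
`result1 = append_to(2)` → result1 = [2]
`result2 = append_to(9)` → result1 = [2, 9] (same object as result2); result2 = [2, 9] (same object as result1)
`result3 = append_to(1)` → result1 = [2, 9, 1] (same object as result2, result3); result2 = [2, 9, 1] (same object as result1, result3); result3 = [2, 9, 1] (same object as result1, result2)
`print(result1)` → prints [2, 9, 1]
`print(result2)` → prints [2, 9, 1]
`print(result3)` → prints [2, 9, 1]
`print(result1 is result2)` → prints True

Answer:
[2, 9, 1]
[2, 9, 1]
[2, 9, 1]
True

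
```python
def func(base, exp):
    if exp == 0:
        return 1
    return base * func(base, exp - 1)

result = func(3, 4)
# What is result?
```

func(3, 4) = 3 * 3 * 3 * 3 = 81

Answer: 81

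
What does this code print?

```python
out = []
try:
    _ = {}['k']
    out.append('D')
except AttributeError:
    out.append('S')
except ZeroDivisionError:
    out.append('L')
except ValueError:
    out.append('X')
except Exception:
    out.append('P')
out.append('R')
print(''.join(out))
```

Execution trace: 'P' (except Exception) → 'R' (after the try/except). Output: PR

Answer: PR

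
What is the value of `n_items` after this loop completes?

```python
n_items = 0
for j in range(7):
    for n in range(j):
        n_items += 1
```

Triangle number: 0+1+2+...+6
`n_items` takes the values: 0 → 1 → 2 → 3 → 4 → 5 → 6 → 7 → 8 → 9 → 10 → 11 → 12 → 13 → 14 → 15 → 16 → 17 → 18 → 19 → 20 → 21

Answer: 21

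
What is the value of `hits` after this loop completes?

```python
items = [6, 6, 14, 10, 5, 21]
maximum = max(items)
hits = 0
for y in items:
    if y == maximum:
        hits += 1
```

Count of max value 21 in [6, 6, 14, 10, 5, 21]
`hits` takes the values: 0 → 1

Answer: 1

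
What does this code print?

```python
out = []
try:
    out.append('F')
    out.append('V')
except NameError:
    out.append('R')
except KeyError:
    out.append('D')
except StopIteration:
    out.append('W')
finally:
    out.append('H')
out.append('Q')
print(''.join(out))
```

Execution trace: 'F' (try body) → 'V' (try body, no exception) → 'H' (finally) → 'Q' (after the try/except). Output: FVHQ

Answer: FVHQ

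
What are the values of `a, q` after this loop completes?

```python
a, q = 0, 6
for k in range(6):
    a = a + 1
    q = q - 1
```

a goes 0→6, q goes 6→0
`a, q` takes the values: (0, 6) → (1, 6) → (1, 5) → (2, 5) → (2, 4) → (3, 4) → (3, 3) → (4, 3) → (4, 2) → (5, 2) → (5, 1) → (6, 1) → (6, 0)

Answer: 6, 0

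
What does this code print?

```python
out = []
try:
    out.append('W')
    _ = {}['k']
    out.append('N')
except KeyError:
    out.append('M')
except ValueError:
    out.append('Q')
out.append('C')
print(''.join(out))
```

Execution trace: 'W' (try body) → 'M' (except KeyError) → 'C' (after the try/except). Output: WMC

Answer: WMC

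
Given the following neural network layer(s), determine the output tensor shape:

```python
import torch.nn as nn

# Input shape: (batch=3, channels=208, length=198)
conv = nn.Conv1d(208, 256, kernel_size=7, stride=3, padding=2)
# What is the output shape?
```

Input: (3, 208, 198) -> Output: (3, 256, 66)

Answer: (3, 256, 66)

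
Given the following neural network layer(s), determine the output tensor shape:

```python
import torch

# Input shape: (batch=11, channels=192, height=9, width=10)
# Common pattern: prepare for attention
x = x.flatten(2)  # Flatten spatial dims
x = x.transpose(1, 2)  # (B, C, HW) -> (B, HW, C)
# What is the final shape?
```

Input: (11, 192, 9, 10) -> after flatten(2): (11, 192, 90) -> Output: (11, 90, 192)

Answer: (11, 90, 192)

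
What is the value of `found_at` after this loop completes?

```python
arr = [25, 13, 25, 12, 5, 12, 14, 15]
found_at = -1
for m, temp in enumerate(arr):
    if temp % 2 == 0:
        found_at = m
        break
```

First even number index in [25, 13, 25, 12, 5, 12, 14, 15]
`found_at` takes the values: -1 → 3

Answer: 3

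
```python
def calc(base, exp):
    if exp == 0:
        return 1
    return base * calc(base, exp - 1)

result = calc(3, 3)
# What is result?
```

calc(3, 3) = 3 * 3 * 3 = 27

Answer: 27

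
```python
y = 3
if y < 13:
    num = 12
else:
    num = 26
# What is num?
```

Trace:
`y = 3` → y = 3
`if y < 13: ...` → y < 13 is True → num = 12
So num = 12

Answer: 12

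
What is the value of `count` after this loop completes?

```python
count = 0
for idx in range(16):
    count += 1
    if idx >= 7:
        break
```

Loop breaks when idx reaches 7, count is 8
`count` takes the values: 0 → 1 → 2 → 3 → 4 → 5 → 6 → 7 → 8

Answer: 8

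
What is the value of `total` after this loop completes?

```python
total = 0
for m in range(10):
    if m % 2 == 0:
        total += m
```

Sum of even numbers 0 to 9
`total` takes the values: 0 → 2 → 6 → 12 → 20

Answer: 20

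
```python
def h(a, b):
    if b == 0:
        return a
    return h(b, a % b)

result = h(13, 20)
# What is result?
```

h(13, 20) -> h(20, 13) -> h(13, 7) -> h(7, 6) -> h(6, 1) -> h(1, 0) -> 1

Answer: 1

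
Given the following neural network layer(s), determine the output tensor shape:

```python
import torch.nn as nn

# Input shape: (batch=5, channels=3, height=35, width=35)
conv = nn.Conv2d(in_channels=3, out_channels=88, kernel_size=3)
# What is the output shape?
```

Input: (5, 3, 35, 35) -> Output: (5, 88, 33, 33)

Answer: (5, 88, 33, 33)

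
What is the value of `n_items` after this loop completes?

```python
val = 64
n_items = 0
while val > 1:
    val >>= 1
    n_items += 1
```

Count right shifts until 1
`n_items` takes the values: 0 → 1 → 2 → 3 → 4 → 5 → 6

Answer: 6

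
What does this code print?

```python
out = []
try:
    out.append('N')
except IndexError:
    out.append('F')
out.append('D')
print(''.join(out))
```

Execution trace: 'N' (try body, no exception) → 'D' (after the try/except). Output: ND

Answer: ND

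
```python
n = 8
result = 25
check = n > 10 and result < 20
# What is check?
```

Trace:
`n = 8` → n = 8
`result = 25` → result = 25
`check = n > 10 and result < 20` → check = False
So check = False

Answer: False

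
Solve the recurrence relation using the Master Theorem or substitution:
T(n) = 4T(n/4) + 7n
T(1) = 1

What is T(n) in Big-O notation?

By Master Theorem: a=4, b=4, f(n)=7n. Since log_4(4) = 1 and f(n) = Θ(n^1), Case 2 applies. T(n) = O(n log n).

Answer: O(n log n)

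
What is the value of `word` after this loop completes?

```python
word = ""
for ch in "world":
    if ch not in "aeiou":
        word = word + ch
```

Remove vowels from 'world'
`word` takes the values: "" → "w" → "wr" → "wrl" → "wrld"

Answer: "wrld"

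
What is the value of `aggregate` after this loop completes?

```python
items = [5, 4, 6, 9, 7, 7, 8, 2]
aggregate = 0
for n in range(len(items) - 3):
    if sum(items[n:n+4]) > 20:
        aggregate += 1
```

Count windows with sum > 20
`aggregate` takes the values: 0 → 1 → 2 → 3 → 4 → 5

Answer: 5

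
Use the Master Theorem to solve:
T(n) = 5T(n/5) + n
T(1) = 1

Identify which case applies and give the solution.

a=5, b=5, f(n)=n. log_5(5) = 1. Since c=1 = 1, Case 2 applies: T(n) = Θ(n^log_b(a) · log n) = O(n log n).

Answer: O(n log n) - Case 2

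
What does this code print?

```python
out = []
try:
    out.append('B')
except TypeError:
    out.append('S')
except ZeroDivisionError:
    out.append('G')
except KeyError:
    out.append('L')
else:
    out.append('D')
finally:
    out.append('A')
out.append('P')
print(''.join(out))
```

Execution trace: 'B' (try body, no exception) → 'D' (else) → 'A' (finally) → 'P' (after the try/except). Output: BDAP

Answer: BDAP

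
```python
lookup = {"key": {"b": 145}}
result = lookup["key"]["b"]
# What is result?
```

Trace:
`lookup = {"key": {"b": 145}}` → lookup = {'key': {'b': 145}}
`result = lookup["key"]["b"]` → result = 145
So result = 145

Answer: 145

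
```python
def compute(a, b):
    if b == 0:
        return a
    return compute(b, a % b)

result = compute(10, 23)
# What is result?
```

compute(10, 23) -> compute(23, 10) -> compute(10, 3) -> compute(3, 1) -> compute(1, 0) -> 1

Answer: 1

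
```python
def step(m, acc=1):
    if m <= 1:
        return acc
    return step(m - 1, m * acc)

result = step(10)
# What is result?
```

Accumulator trace (n, acc): (10, 1) -> (9, 10) -> (8, 90) -> (7, 720) -> (6, 5040) -> (5, 30240) -> (4, 151200) -> (3, 604800) -> (2, 1814400) -> (1, 3628800) -> return 3628800

Answer: 3628800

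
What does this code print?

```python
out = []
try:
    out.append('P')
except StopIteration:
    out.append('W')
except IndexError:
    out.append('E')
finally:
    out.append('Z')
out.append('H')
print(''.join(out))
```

Execution trace: 'P' (try body, no exception) → 'Z' (finally) → 'H' (after the try/except). Output: PZH

Answer: PZH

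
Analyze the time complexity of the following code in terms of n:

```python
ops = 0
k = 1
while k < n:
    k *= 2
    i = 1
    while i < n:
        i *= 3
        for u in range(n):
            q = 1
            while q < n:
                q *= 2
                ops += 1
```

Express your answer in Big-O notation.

Each loop level contributes: log n × log n × n × log n. Multiplying the contributions gives O(n log^3 n).

Answer: O(n log^3 n)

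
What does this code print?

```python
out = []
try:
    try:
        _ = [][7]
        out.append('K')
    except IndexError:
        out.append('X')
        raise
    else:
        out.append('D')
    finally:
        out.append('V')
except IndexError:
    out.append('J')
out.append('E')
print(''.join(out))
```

Execution trace: 'X' (inner except IndexError) → 'V' (inner finally) → 'J' (outer except IndexError) → 'E' (after the try/except). Output: XVJE

Answer: XVJE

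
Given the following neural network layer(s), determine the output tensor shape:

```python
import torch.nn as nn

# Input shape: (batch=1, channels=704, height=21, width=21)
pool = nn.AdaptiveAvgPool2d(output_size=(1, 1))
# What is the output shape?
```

Input: (1, 704, 21, 21) -> Output: (1, 704, 1, 1)

Answer: (1, 704, 1, 1)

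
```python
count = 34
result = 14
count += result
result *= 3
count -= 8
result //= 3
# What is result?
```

Trace:
`count = 34` → count = 34
`result = 14` → result = 14
`count += result` → count = 48
`result *= 3` → result = 42
`count -= 8` → count = 40
`result //= 3` → result = 14
So result = 14

Answer: 14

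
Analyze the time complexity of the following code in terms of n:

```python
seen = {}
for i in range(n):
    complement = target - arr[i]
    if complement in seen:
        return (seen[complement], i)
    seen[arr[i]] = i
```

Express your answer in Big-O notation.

This is Two sum with hash map. Time complexity: O(n).

Answer: O(n)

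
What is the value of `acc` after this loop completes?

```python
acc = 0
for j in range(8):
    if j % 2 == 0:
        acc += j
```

Sum of even numbers 0 to 7
`acc` takes the values: 0 → 2 → 6 → 12

Answer: 12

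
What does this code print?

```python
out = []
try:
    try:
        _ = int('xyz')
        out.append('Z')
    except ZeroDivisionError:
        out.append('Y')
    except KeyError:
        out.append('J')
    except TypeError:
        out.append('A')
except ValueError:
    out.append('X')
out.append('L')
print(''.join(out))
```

Execution trace: 'X' (outer except ValueError) → 'L' (after the try/except). Output: XL

Answer: XL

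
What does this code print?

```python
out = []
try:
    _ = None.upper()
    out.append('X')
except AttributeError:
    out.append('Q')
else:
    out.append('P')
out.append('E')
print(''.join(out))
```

Execution trace: 'Q' (except AttributeError) → 'E' (after the try/except). Output: QE

Answer: QE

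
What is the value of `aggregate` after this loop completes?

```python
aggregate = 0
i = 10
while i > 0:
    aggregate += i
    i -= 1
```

Sum 10 down to 1
`aggregate` takes the values: 0 → 10 → 19 → 27 → 34 → 40 → 45 → 49 → 52 → 54 → 55

Answer: 55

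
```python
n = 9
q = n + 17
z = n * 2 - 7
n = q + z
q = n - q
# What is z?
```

Trace:
`n = 9` → n = 9
`q = n + 17` → q = 26
`z = n * 2 - 7` → z = 11
`n = q + z` → n = 37
`q = n - q` → q = 11
So z = 11

Answer: 11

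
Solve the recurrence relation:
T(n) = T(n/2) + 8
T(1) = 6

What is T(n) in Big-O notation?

Each step divides n by 2 and adds 8. After log_2(n) steps we reach T(1)=6. So T(n) = 8·log_2(n) + 6 = O(log n).

Answer: O(log n)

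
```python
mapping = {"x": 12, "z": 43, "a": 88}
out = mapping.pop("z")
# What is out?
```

Trace:
`mapping = {"x": 12, "z": 43, "a": 88}` → mapping = {'x': 12, 'z': 43, 'a': 88}
`out = mapping.pop("z")` → mapping = {'x': 12, 'a': 88}; out = 43
So out = 43

Answer: 43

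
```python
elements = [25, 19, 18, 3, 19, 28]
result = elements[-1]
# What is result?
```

Trace:
`elements = [25, 19, 18, 3, 19, 28]` → elements = [25, 19, 18, 3, 19, 28]
`result = elements[-1]` → result = 28
So result = 28

Answer: 28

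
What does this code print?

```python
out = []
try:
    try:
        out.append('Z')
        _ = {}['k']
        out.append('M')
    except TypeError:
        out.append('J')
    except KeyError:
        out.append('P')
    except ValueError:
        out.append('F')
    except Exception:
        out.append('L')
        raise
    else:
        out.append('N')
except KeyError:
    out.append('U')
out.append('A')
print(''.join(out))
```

Execution trace: 'Z' (inner try body) → 'P' (inner except KeyError) → 'A' (after the try/except). Output: ZPA

Answer: ZPA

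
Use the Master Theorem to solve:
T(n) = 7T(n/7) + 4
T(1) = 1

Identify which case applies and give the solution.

a=7, b=7, f(n)=4. log_7(7) = 1. Since c=0 < 1, Case 1 applies: T(n) = Θ(n^log_b(a)) = O(n).

Answer: O(n) - Case 1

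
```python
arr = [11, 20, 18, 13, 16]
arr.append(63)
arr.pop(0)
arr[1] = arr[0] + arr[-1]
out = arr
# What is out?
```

Trace:
`arr = [11, 20, 18, 13, 16]` → arr = [11, 20, 18, 13, 16]
`arr.append(63)` → arr = [11, 20, 18, 13, 16, 63]
`arr.pop(0)` → arr = [20, 18, 13, 16, 63]
`arr[1] = arr[0] + arr[-1]` → arr = [20, 83, 13, 16, 63]
`out = arr` → out = [20, 83, 13, 16, 63]
So out = [20, 83, 13, 16, 63]

Answer: [20, 83, 13, 16, 63]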